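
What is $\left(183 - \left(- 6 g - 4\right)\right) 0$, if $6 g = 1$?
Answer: $0$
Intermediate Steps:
$g = \frac{1}{6}$ ($g = \frac{1}{6} \cdot 1 = \frac{1}{6} \approx 0.16667$)
$\left(183 - \left(- 6 g - 4\right)\right) 0 = \left(183 - \left(\left(-6\right) \frac{1}{6} - 4\right)\right) 0 = \left(183 - \left(-1 - 4\right)\right) 0 = \left(183 - -5\right) 0 = \left(183 + 5\right) 0 = 188 \cdot 0 = 0$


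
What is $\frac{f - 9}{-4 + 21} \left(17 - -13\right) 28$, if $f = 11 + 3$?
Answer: $\frac{4200}{17} \approx 247.06$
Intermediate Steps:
$f = 14$
$\frac{f - 9}{-4 + 21} \left(17 - -13\right) 28 = \frac{14 - 9}{-4 + 21} \left(17 - -13\right) 28 = \frac{5}{17} \left(17 + 13\right) 28 = 5 \cdot \frac{1}{17} \cdot 30 \cdot 28 = \frac{5}{17} \cdot 30 \cdot 28 = \frac{150}{17} \cdot 28 = \frac{4200}{17}$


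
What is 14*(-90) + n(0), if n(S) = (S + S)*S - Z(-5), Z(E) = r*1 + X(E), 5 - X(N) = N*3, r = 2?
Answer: -1282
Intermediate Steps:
X(N) = 5 - 3*N (X(N) = 5 - N*3 = 5 - 3*N)
Z(E) = 7 - 3*E (Z(E) = 2*1 + (5 - 3*E) = 2 + (5 - 3*E) = 7 - 3*E)
n(S) = -22 + 2*S² (n(S) = (S + S)*S - (7 - 3*(-5)) = (2*S)*S - (7 + 15) = 2*S² - 1*22 = 2*S² - 22 = -22 + 2*S²)
14*(-90) + n(0) = 14*(-90) + (-22 + 2*0²) = -1260 + (-22 + 2*0) = -1260 + (-22 + 0) = -1260 - 22 = -1282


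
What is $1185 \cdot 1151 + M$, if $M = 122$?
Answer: $1364057$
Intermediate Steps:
$1185 \cdot 1151 + M = 1185 \cdot 1151 + 122 = 1363935 + 122 = 1364057$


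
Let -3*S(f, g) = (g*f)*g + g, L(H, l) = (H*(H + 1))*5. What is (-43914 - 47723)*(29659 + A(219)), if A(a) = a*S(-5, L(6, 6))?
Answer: -1476348037073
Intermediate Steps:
L(H, l) = 5*H*(1 + H) (L(H, l) = (H*(1 + H))*5 = 5*H*(1 + H))
S(f, g) = -g/3 - f*g**2/3 (S(f, g) = -((g*f)*g + g)/3 = -((f*g)*g + g)/3 = -(f*g**2 + g)/3 = -(g + f*g**2)/3 = -g/3 - f*g**2/3)
A(a) = 73430*a (A(a) = a*(-5*6*(1 + 6)*(1 - 25*6*(1 + 6))/3) = a*(-5*6*7*(1 - 25*6*7)/3) = a*(-1/3*210*(1 - 5*210)) = a*(-1/3*210*(1 - 1050)) = a*(-1/3*210*(-1049)) = a*73430 = 73430*a)
(-43914 - 47723)*(29659 + A(219)) = (-43914 - 47723)*(29659 + 73430*219) = -91637*(29659 + 16081170) = -91637*16110829 = -1476348037073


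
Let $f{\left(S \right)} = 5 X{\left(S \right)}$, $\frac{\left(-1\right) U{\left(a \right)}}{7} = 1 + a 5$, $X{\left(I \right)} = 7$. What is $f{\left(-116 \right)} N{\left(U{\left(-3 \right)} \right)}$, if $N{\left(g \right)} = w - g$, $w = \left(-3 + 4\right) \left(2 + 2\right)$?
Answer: $-3290$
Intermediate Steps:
$w = 4$ ($w = 1 \cdot 4 = 4$)
$U{\left(a \right)} = -7 - 35 a$ ($U{\left(a \right)} = - 7 \left(1 + a 5\right) = - 7 \left(1 + 5 a\right) = -7 - 35 a$)
$f{\left(S \right)} = 35$ ($f{\left(S \right)} = 5 \cdot 7 = 35$)
$N{\left(g \right)} = 4 - g$
$f{\left(-116 \right)} N{\left(U{\left(-3 \right)} \right)} = 35 \left(4 - \left(-7 - -105\right)\right) = 35 \left(4 - \left(-7 + 105\right)\right) = 35 \left(4 - 98\right) = 35 \left(-94\right) = -3290$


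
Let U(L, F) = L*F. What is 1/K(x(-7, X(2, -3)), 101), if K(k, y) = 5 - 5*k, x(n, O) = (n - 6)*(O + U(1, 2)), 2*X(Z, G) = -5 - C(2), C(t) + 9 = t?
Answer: 1/200 ≈ 0.0050000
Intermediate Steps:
U(L, F) = F*L
C(t) = -9 + t
X(Z, G) = 1 (X(Z, G) = (-5 - (-9 + 2))/2 = (-5 - 1*(-7))/2 = (-5 + 7)/2 = (1/2)*2 = 1)
x(n, O) = (-6 + n)*(2 + O) (x(n, O) = (n - 6)*(O + 2*1) = (-6 + n)*(O + 2) = (-6 + n)*(2 + O))
1/K(x(-7, X(2, -3)), 101) = 1/(5 - 5*(-12 - 6*1 + 2*(-7) + 1*(-7))) = 1/(5 - 5*(-12 - 6 - 14 - 7)) = 1/(5 - 5*(-39)) = 1/(5 + 195) = 1/200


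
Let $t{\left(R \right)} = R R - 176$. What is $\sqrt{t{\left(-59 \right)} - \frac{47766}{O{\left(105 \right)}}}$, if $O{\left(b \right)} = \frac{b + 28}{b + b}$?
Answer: $i \sqrt{72115} \approx 268.54 i$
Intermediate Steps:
$t{\left(R \right)} = -176 + R^{2}$ ($t{\left(R \right)} = R^{2} - 176 = -176 + R^{2}$)
$O{\left(b \right)} = \frac{28 + b}{2 b}$
$\sqrt{t{\left(-59 \right)} - \frac{47766}{O{\left(105 \right)}}} = \sqrt{\left(-176 + \left(-59\right)^{2}\right) - \frac{47766}{\frac{1}{2} \cdot \frac{1}{105} \left(28 + 105\right)}} = \sqrt{\left(-176 + 3481\right) - \frac{47766}{\frac{1}{2} \cdot \frac{1}{105} \cdot 133}} = \sqrt{3305 - \frac{47766}{\frac{19}{30}}} = \sqrt{3305 - 75420} = \sqrt{-72115} = i \sqrt{72115}$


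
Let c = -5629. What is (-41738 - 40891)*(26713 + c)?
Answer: -1742149836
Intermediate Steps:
(-41738 - 40891)*(26713 + c) = (-41738 - 40891)*(26713 - 5629) = -82629*21084 = -1742149836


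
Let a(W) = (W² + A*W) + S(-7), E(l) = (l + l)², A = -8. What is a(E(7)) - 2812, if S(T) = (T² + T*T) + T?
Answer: 34127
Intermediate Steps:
S(T) = T + 2*T² (S(T) = (T² + T²) + T = 2*T² + T = T + 2*T²)
E(l) = 4*l² (E(l) = (2*l)² = 4*l²)
a(W) = 91 + W² - 8*W (a(W) = (W² - 8*W) - 7*(1 + 2*(-7)) = (W² - 8*W) - 7*(1 - 14) = (W² - 8*W) - 7*(-13) = (W² - 8*W) + 91 = 91 + W² - 8*W)
a(E(7)) - 2812 = (91 + (4*7²)² - 32*7²) - 2812 = (91 + (4*49)² - 32*49) - 2812 = (91 + 196² - 8*196) - 2812 = (91 + 38416 - 1568) - 2812 = 36939 - 2812 = 34127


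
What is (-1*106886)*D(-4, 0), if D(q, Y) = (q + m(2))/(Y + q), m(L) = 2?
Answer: -53443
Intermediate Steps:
D(q, Y) = (2 + q)/(Y + q) (D(q, Y) = (q + 2)/(Y + q) = (2 + q)/(Y + q))
(-1*106886)*D(-4, 0) = (-1*106886)*((2 - 4)/(0 - 4)) = -106886*(-2)/(-4) = -(-53443)*(-2)/2 = -106886*½ = -53443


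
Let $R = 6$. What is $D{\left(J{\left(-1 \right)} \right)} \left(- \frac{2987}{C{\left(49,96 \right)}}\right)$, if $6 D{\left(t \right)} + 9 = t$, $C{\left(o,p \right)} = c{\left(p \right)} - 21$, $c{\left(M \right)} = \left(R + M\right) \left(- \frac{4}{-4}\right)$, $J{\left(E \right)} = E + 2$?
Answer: $\frac{11948}{243} \approx 49.169$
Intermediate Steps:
$J{\left(E \right)} = 2 + E$
$c{\left(M \right)} = 6 + M$ ($c{\left(M \right)} = \left(6 + M\right) \left(- \frac{4}{-4}\right) = \left(6 + M\right) \left(\left(-4\right) \left(- \frac{1}{4}\right)\right) = \left(6 + M\right) 1 = 6 + M$)
$C{\left(o,p \right)} = -15 + p$ ($C{\left(o,p \right)} = \left(6 + p\right) - 21 = -15 + p$)
$D{\left(t \right)} = - \frac{3}{2} + \frac{t}{6}$
$D{\left(J{\left(-1 \right)} \right)} \left(- \frac{2987}{C{\left(49,96 \right)}}\right) = \left(- \frac{3}{2} + \frac{2 - 1}{6}\right) \left(- \frac{2987}{-15 + 96}\right) = \left(- \frac{3}{2} + \frac{1}{6} \cdot 1\right) \left(- \frac{2987}{81}\right) = \left(- \frac{3}{2} + \frac{1}{6}\right) \left(\left(-2987\right) \frac{1}{81}\right) = \left(- \frac{4}{3}\right) \left(- \frac{2987}{81}\right) = \frac{11948}{243}$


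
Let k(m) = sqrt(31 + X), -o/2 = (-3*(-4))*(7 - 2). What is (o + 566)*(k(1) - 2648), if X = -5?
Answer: -1181008 + 446*sqrt(26) ≈ -1.1787e+6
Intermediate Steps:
o = -120 (o = -2*(-3*(-4))*(7 - 2) = -24*5 = -2*60 = -120)
k(m) = sqrt(26) (k(m) = sqrt(31 - 5) = sqrt(26))
(o + 566)*(k(1) - 2648) = (-120 + 566)*(sqrt(26) - 2648) = 446*(-2648 + sqrt(26)) = -1181008 + 446*sqrt(26)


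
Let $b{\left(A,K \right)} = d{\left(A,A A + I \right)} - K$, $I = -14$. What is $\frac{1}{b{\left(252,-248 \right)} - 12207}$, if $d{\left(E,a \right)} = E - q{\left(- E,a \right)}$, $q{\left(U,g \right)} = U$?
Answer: $- \frac{1}{11455} \approx -8.7298 \cdot 10^{-5}$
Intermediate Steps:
$d{\left(E,a \right)} = 2 E$ ($d{\left(E,a \right)} = E - - E = E + E = 2 E$)
$b{\left(A,K \right)} = - K + 2 A$ ($b{\left(A,K \right)} = 2 A - K = - K + 2 A$)
$\frac{1}{b{\left(252,-248 \right)} - 12207} = \frac{1}{\left(\left(-1\right) \left(-248\right) + 2 \cdot 252\right) - 12207} = \frac{1}{\left(248 + 504\right) - 12207} = \frac{1}{752 - 12207} = \frac{1}{-11455} = - \frac{1}{11455}$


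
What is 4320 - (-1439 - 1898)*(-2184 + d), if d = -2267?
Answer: -14848667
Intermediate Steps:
4320 - (-1439 - 1898)*(-2184 + d) = 4320 - (-1439 - 1898)*(-2184 - 2267) = 4320 - (-3337)*(-4451) = 4320 - 1*14852987 = 4320 - 14852987 = -14848667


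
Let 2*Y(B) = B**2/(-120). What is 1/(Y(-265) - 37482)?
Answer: -48/1813181 ≈ -2.6473e-5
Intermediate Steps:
Y(B) = -B**2/240 (Y(B) = (B**2/(-120))/2 = (B**2*(-1/120))/2 = (-B**2/120)/2 = -B**2/240)
1/(Y(-265) - 37482) = 1/(-1/240*(-265)**2 - 37482) = 1/(-1/240*70225 - 37482) = 1/(-14045/48 - 37482) = 1/(-1813181/48) = -48/1813181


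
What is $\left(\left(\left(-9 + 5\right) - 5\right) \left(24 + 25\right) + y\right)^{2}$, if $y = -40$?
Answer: $231361$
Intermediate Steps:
$\left(\left(\left(-9 + 5\right) - 5\right) \left(24 + 25\right) + y\right)^{2} = \left(\left(\left(-9 + 5\right) - 5\right) \left(24 + 25\right) - 40\right)^{2} = \left(\left(-4 - 5\right) 49 - 40\right)^{2} = \left(\left(-9\right) 49 - 40\right)^{2} = \left(-441 - 40\right)^{2} = \left(-481\right)^{2} = 231361$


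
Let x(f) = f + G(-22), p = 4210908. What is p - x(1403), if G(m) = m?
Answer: 4209527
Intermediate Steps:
x(f) = -22 + f (x(f) = f - 22 = -22 + f)
p - x(1403) = 4210908 - (-22 + 1403) = 4210908 - 1*1381 = 4210908 - 1381 = 4209527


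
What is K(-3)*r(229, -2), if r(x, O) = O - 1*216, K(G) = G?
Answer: 654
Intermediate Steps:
r(x, O) = -216 + O (r(x, O) = O - 216 = -216 + O)
K(-3)*r(229, -2) = -3*(-216 - 2) = -3*(-218) = 654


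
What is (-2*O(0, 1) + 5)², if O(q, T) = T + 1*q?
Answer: 9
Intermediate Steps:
O(q, T) = T + q
(-2*O(0, 1) + 5)² = (-2*(1 + 0) + 5)² = (-2*1 + 5)² = (-2 + 5)² = 3² = 9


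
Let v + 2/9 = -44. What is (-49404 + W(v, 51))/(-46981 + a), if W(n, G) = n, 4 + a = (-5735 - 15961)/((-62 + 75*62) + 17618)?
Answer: 1647070834/1565055909 ≈ 1.0524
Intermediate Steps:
v = -398/9 (v = -2/9 - 44 = -398/9 ≈ -44.222)
a = -18420/3701 (a = -4 + (-5735 - 15961)/((-62 + 75*62) + 17618) = -4 - 21696/((-62 + 4650) + 17618) = -4 - 21696/(4588 + 17618) = -4 - 21696/22206 = -4 - 21696*1/22206 = -4 - 3616/3701 = -18420/3701 ≈ -4.9770)
(-49404 + W(v, 51))/(-46981 + a) = (-49404 - 398/9)/(-46981 - 18420/3701) = -445034/(9*(-173895101/3701)) = -445034/9*(-3701/173895101) = 1647070834/1565055909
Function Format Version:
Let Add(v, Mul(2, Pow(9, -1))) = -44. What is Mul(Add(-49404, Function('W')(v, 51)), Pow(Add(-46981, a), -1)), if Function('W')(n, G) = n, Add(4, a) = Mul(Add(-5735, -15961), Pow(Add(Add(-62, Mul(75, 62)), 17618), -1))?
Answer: Rational(1647070834, 1565055909) ≈ 1.0524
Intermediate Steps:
v = Rational(-398, 9) (v = Add(Rational(-2, 9), -44) = Rational(-398, 9) ≈ -44.222)
a = Rational(-18420, 3701) (a = Add(-4, Mul(Add(-5735, -15961), Pow(Add(Add(-62, Mul(75, 62)), 17618), -1))) = Add(-4, Mul(-21696, Pow(Add(Add(-62, 4650), 17618), -1))) = Add(-4, Mul(-21696, Pow(Add(4588, 17618), -1))) = Add(-4, Mul(-21696, Pow(22206, -1))) = Add(-4, Mul(-21696, Rational(1, 22206))) = Add(-4, Rational(-3616, 3701)) = Rational(-18420, 3701) ≈ -4.9770)
Mul(Add(-49404, Function('W')(v, 51)), Pow(Add(-46981, a), -1)) = Mul(Add(-49404, Rational(-398, 9)), Pow(Add(-46981, Rational(-18420, 3701)), -1)) = Mul(Rational(-445034, 9), Pow(Rational(-173895101, 3701), -1)) = Mul(Rational(-445034, 9), Rational(-3701, 173895101)) = Rational(1647070834, 1565055909)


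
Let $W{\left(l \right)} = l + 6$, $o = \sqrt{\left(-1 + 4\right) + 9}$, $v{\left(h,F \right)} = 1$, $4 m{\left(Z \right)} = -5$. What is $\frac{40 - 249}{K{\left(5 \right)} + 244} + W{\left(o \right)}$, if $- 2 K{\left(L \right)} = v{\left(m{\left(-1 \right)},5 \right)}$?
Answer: $\frac{2504}{487} + 2 \sqrt{3} \approx 8.6058$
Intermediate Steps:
$m{\left(Z \right)} = - \frac{5}{4}$ ($m{\left(Z \right)} = \frac{1}{4} \left(-5\right) = - \frac{5}{4}$)
$K{\left(L \right)} = - \frac{1}{2}$ ($K{\left(L \right)} = \left(- \frac{1}{2}\right) 1 = - \frac{1}{2}$)
$o = 2 \sqrt{3}$ ($o = \sqrt{3 + 9} = \sqrt{12} = 2 \sqrt{3} \approx 3.4641$)
$W{\left(l \right)} = 6 + l$
$\frac{40 - 249}{K{\left(5 \right)} + 244} + W{\left(o \right)} = \frac{40 - 249}{- \frac{1}{2} + 244} + \left(6 + 2 \sqrt{3}\right) = - \frac{209}{\frac{487}{2}} + \left(6 + 2 \sqrt{3}\right) = \left(-209\right) \frac{2}{487} + \left(6 + 2 \sqrt{3}\right) = - \frac{418}{487} + \left(6 + 2 \sqrt{3}\right) = \frac{2504}{487} + 2 \sqrt{3}$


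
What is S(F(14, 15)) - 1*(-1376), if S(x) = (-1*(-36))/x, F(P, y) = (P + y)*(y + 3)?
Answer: 39906/29 ≈ 1376.1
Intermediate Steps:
F(P, y) = (3 + y)*(P + y) (F(P, y) = (P + y)*(3 + y) = (3 + y)*(P + y))
S(x) = 36/x
S(F(14, 15)) - 1*(-1376) = 36/(15² + 3*14 + 3*15 + 14*15) - 1*(-1376) = 36/(225 + 42 + 45 + 210) + 1376 = 36/522 + 1376 = 36*(1/522) + 1376 = 2/29 + 1376 = 39906/29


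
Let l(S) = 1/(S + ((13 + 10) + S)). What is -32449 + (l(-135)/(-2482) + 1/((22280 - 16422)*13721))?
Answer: -399737772603026339/12318955056343 ≈ -32449.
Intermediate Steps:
l(S) = 1/(23 + 2*S) (l(S) = 1/(S + (23 + S)) = 1/(23 + 2*S))
-32449 + (l(-135)/(-2482) + 1/((22280 - 16422)*13721)) = -32449 + (1/((23 + 2*(-135))*(-2482)) + 1/((22280 - 16422)*13721)) = -32449 + (-1/2482/(23 - 270) + (1/13721)/5858) = -32449 + (-1/2482/(-247) + (1/5858)*(1/13721)) = -32449 + (-1/247*(-1/2482) + 1/80377618) = -32449 + (1/613054 + 1/80377618) = -32449 + 20247668/12318955056343 = -399737772603026339/12318955056343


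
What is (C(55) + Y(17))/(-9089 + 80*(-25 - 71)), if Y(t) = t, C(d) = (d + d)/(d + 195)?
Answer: -436/419225 ≈ -0.0010400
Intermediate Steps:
C(d) = 2*d/(195 + d) (C(d) = (2*d)/(195 + d) = 2*d/(195 + d))
(C(55) + Y(17))/(-9089 + 80*(-25 - 71)) = (2*55/(195 + 55) + 17)/(-9089 + 80*(-25 - 71)) = (2*55/250 + 17)/(-9089 + 80*(-96)) = (2*55*(1/250) + 17)/(-9089 - 7680) = (11/25 + 17)/(-16769) = (436/25)*(-1/16769) = -436/419225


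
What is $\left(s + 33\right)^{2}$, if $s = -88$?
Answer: $3025$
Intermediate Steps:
$\left(s + 33\right)^{2} = \left(-88 + 33\right)^{2} = \left(-55\right)^{2} = 3025$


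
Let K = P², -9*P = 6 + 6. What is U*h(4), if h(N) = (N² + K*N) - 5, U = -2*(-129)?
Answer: 14018/3 ≈ 4672.7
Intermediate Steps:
U = 258
P = -4/3 (P = -(6 + 6)/9 = -⅑*12 = -4/3 ≈ -1.3333)
K = 16/9 (K = (-4/3)² = 16/9 ≈ 1.7778)
h(N) = -5 + N² + 16*N/9 (h(N) = (N² + 16*N/9) - 5 = -5 + N² + 16*N/9)
U*h(4) = 258*(-5 + 4² + (16/9)*4) = 258*(-5 + 16 + 64/9) = 258*(163/9) = 14018/3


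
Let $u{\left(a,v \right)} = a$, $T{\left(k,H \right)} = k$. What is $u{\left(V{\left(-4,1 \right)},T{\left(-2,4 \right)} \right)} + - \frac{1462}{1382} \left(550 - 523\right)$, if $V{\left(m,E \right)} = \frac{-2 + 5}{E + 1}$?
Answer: $- \frac{37401}{1382} \approx -27.063$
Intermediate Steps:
$V{\left(m,E \right)} = \frac{3}{1 + E}$
$u{\left(V{\left(-4,1 \right)},T{\left(-2,4 \right)} \right)} + - \frac{1462}{1382} \left(550 - 523\right) = \frac{3}{1 + 1} + - \frac{1462}{1382} \left(550 - 523\right) = \frac{3}{2} + \left(-1462\right) \frac{1}{1382} \cdot 27 = 3 \cdot \frac{1}{2} - \frac{19737}{691} = \frac{3}{2} - \frac{19737}{691} = - \frac{37401}{1382}$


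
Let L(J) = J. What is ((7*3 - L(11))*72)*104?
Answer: 74880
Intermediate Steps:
((7*3 - L(11))*72)*104 = ((7*3 - 1*11)*72)*104 = ((21 - 11)*72)*104 = (10*72)*104 = 720*104 = 74880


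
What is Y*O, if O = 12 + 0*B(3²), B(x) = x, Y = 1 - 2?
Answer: -12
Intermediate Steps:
Y = -1
O = 12 (O = 12 + 0*3² = 12 + 0*9 = 12 + 0 = 12)
Y*O = -1*12 = -12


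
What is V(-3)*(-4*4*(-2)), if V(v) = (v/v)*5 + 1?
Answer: 192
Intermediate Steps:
V(v) = 6 (V(v) = 1*5 + 1 = 5 + 1 = 6)
V(-3)*(-4*4*(-2)) = 6*(-4*4*(-2)) = 6*(-16*(-2)) = 6*32 = 192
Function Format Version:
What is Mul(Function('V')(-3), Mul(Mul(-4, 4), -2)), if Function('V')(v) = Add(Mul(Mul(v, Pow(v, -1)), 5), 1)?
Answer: 192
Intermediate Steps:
Function('V')(v) = 6 (Function('V')(v) = Add(Mul(1, 5), 1) = Add(5, 1) = 6)
Mul(Function('V')(-3), Mul(Mul(-4, 4), -2)) = Mul(6, Mul(Mul(-4, 4), -2)) = Mul(6, Mul(-16, -2)) = Mul(6, 32) = 192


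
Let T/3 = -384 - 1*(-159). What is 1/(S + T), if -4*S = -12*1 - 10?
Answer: -2/1339 ≈ -0.0014937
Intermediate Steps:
S = 11/2 (S = -(-12*1 - 10)/4 = -(-12 - 10)/4 = -¼*(-22) = 11/2 ≈ 5.5000)
T = -675 (T = 3*(-384 - 1*(-159)) = 3*(-384 + 159) = 3*(-225) = -675)
1/(S + T) = 1/(11/2 - 675) = 1/(-1339/2) = -2/1339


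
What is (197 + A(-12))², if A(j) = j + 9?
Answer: 37636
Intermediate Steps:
A(j) = 9 + j
(197 + A(-12))² = (197 + (9 - 12))² = (197 - 3)² = 194² = 37636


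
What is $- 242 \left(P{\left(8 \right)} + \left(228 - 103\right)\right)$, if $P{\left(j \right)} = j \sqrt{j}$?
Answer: $-30250 - 3872 \sqrt{2} \approx -35726.0$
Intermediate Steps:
$P{\left(j \right)} = j^{\frac{3}{2}}$
$- 242 \left(P{\left(8 \right)} + \left(228 - 103\right)\right) = - 242 \left(8^{\frac{3}{2}} + \left(228 - 103\right)\right) = - 242 \left(16 \sqrt{2} + \left(228 - 103\right)\right) = - 242 \left(16 \sqrt{2} + 125\right) = - 242 \left(125 + 16 \sqrt{2}\right) = -30250 - 3872 \sqrt{2}$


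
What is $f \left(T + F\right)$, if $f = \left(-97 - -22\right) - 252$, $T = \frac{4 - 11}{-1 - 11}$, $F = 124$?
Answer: $- \frac{162955}{4} \approx -40739.0$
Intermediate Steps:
$T = \frac{7}{12}$ ($T = - \frac{7}{-12} = \left(-7\right) \left(- \frac{1}{12}\right) = \frac{7}{12} \approx 0.58333$)
$f = -327$ ($f = \left(-97 + 22\right) - 252 = -75 - 252 = -327$)
$f \left(T + F\right) = - 327 \left(\frac{7}{12} + 124\right) = \left(-327\right) \frac{1495}{12} = - \frac{162955}{4}$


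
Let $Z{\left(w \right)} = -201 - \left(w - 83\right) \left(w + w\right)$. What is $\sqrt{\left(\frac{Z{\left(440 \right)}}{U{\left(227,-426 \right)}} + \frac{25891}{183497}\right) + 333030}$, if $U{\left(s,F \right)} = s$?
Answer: $\frac{\sqrt{575418056836431907790}}{41653819} \approx 575.89$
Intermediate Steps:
$Z{\left(w \right)} = -201 - 2 w \left(-83 + w\right)$ ($Z{\left(w \right)} = -201 - \left(-83 + w\right) 2 w = -201 - 2 w \left(-83 + w\right)$)
$\sqrt{\left(\frac{Z{\left(440 \right)}}{U{\left(227,-426 \right)}} + \frac{25891}{183497}\right) + 333030} = \sqrt{\left(\frac{-201 - 2 \cdot 440^{2} + 166 \cdot 440}{227} + \frac{25891}{183497}\right) + 333030} = \sqrt{\left(\left(-201 - 387200 + 73040\right) \frac{1}{227} + 25891 \cdot \frac{1}{183497}\right) + 333030} = \sqrt{\left(\left(-201 - 387200 + 73040\right) \frac{1}{227} + \frac{25891}{183497}\right) + 333030} = \sqrt{\left(\left(-314361\right) \frac{1}{227} + \frac{25891}{183497}\right) + 333030} = \sqrt{\left(- \frac{314361}{227} + \frac{25891}{183497}\right) + 333030} = \sqrt{- \frac{57678423160}{41653819} + 333030} = \sqrt{\frac{13814292918410}{41653819}} = \frac{\sqrt{575418056836431907790}}{41653819}$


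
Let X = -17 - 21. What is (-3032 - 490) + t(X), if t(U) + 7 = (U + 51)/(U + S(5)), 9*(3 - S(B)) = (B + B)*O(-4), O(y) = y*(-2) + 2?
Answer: -1464652/415 ≈ -3529.3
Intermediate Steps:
O(y) = 2 - 2*y (O(y) = -2*y + 2 = 2 - 2*y)
X = -38
S(B) = 3 - 20*B/9 (S(B) = 3 - (B + B)*(2 - 2*(-4))/9 = 3 - 2*B*(2 + 8)/9 = 3 - 2*B*10/9 = 3 - 20*B/9)
t(U) = -7 + (51 + U)/(-73/9 + U) (t(U) = -7 + (U + 51)/(U + (3 - 20/9*5)) = -7 + (51 + U)/(U + (3 - 100/9)) = -7 + (51 + U)/(U - 73/9) = -7 + (51 + U)/(-73/9 + U))
(-3032 - 490) + t(X) = (-3032 - 490) + 2*(485 - 27*(-38))/(-73 + 9*(-38)) = -3522 + 2*(485 + 1026)/(-73 - 342) = -3522 + 2*1511/(-415) = -3522 + 2*(-1/415)*1511 = -3522 - 3022/415 = -1464652/415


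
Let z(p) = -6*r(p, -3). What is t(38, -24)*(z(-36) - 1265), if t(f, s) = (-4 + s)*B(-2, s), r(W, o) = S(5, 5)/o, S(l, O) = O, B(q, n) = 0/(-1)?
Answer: 0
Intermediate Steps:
B(q, n) = 0 (B(q, n) = 0*(-1) = 0)
r(W, o) = 5/o
t(f, s) = 0 (t(f, s) = (-4 + s)*0 = 0)
z(p) = 10 (z(p) = -30/(-3) = -30*(-1)/3 = -6*(-5/3) = 10)
t(38, -24)*(z(-36) - 1265) = 0*(10 - 1265) = 0*(-1255) = 0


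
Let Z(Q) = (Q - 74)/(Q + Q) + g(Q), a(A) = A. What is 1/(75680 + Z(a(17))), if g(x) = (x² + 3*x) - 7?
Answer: 34/2584385 ≈ 1.3156e-5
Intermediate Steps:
g(x) = -7 + x² + 3*x
Z(Q) = -7 + Q² + 3*Q + (-74 + Q)/(2*Q) (Z(Q) = (Q - 74)/(Q + Q) + (-7 + Q² + 3*Q) = (-74 + Q)/((2*Q)) + (-7 + Q² + 3*Q) = (-74 + Q)*(1/(2*Q)) + (-7 + Q² + 3*Q) = (-74 + Q)/(2*Q) + (-7 + Q² + 3*Q) = -7 + Q² + 3*Q + (-74 + Q)/(2*Q))
1/(75680 + Z(a(17))) = 1/(75680 + (-13/2 + 17² - 37/17 + 3*17)) = 1/(75680 + (-13/2 + 289 - 37*1/17 + 51)) = 1/(75680 + (-13/2 + 289 - 37/17 + 51)) = 1/(75680 + 11265/34) = 1/(2584385/34) = 34/2584385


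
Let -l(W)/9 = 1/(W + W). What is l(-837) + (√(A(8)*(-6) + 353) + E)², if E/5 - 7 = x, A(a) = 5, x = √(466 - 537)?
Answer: 1/186 + (35 + √323 + 5*I*√71)² ≈ 1031.1 + 4463.5*I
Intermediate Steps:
x = I*√71 (x = √(-71) = I*√71 ≈ 8.4261*I)
l(W) = -9/(2*W) (l(W) = -9/(W + W) = -9*1/(2*W) = -9/(2*W))
E = 35 + 5*I*√71 (E = 35 + 5*(I*√71) = 35 + 5*I*√71 ≈ 35.0 + 42.131*I)
l(-837) + (√(A(8)*(-6) + 353) + E)² = -9/2/(-837) + (√(5*(-6) + 353) + (35 + 5*I*√71))² = -9/2*(-1/837) + (√(-30 + 353) + (35 + 5*I*√71))² = 1/186 + (√323 + (35 + 5*I*√71))² = 1/186 + (35 + √323 + 5*I*√71)²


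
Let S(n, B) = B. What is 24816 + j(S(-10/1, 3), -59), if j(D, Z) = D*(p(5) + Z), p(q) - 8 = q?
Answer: 24678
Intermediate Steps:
p(q) = 8 + q
j(D, Z) = D*(13 + Z) (j(D, Z) = D*((8 + 5) + Z) = D*(13 + Z))
24816 + j(S(-10/1, 3), -59) = 24816 + 3*(13 - 59) = 24816 + 3*(-46) = 24816 - 138 = 24678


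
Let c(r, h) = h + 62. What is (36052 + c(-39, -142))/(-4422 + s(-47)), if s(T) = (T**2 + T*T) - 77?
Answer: -35972/81 ≈ -444.10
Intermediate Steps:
s(T) = -77 + 2*T**2 (s(T) = (T**2 + T**2) - 77 = 2*T**2 - 77 = -77 + 2*T**2)
c(r, h) = 62 + h
(36052 + c(-39, -142))/(-4422 + s(-47)) = (36052 + (62 - 142))/(-4422 + (-77 + 2*(-47)**2)) = (36052 - 80)/(-4422 + (-77 + 2*2209)) = 35972/(-4422 + (-77 + 4418)) = 35972/(-4422 + 4341) = 35972/(-81) = 35972*(-1/81) = -35972/81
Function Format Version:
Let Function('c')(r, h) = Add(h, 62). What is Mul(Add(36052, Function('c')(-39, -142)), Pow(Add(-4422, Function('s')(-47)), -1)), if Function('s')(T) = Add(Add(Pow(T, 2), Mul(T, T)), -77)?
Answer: Rational(-35972, 81) ≈ -444.10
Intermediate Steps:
Function('s')(T) = Add(-77, Mul(2, Pow(T, 2))) (Function('s')(T) = Add(Add(Pow(T, 2), Pow(T, 2)), -77) = Add(Mul(2, Pow(T, 2)), -77) = Add(-77, Mul(2, Pow(T, 2))))
Function('c')(r, h) = Add(62, h)
Mul(Add(36052, Function('c')(-39, -142)), Pow(Add(-4422, Function('s')(-47)), -1)) = Mul(Add(36052, Add(62, -142)), Pow(Add(-4422, Add(-77, Mul(2, Pow(-47, 2)))), -1)) = Mul(Add(36052, -80), Pow(Add(-4422, Add(-77, Mul(2, 2209))), -1)) = Mul(35972, Pow(Add(-4422, Add(-77, 4418)), -1)) = Mul(35972, Pow(Add(-4422, 4341), -1)) = Mul(35972, Pow(-81, -1)) = Mul(35972, Rational(-1, 81)) = Rational(-35972, 81)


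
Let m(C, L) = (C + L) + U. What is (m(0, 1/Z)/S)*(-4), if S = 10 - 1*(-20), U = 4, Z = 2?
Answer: -⅗ ≈ -0.60000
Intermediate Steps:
S = 30 (S = 10 + 20 = 30)
m(C, L) = 4 + C + L (m(C, L) = (C + L) + 4 = 4 + C + L)
(m(0, 1/Z)/S)*(-4) = ((4 + 0 + 1/2)/30)*(-4) = ((4 + 0 + ½)/30)*(-4) = ((1/30)*(9/2))*(-4) = (3/20)*(-4) = -⅗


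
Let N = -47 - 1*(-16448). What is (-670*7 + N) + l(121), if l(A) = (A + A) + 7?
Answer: 11960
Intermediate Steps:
l(A) = 7 + 2*A (l(A) = 2*A + 7 = 7 + 2*A)
N = 16401 (N = -47 + 16448 = 16401)
(-670*7 + N) + l(121) = (-670*7 + 16401) + (7 + 2*121) = (-4690 + 16401) + (7 + 242) = 11711 + 249 = 11960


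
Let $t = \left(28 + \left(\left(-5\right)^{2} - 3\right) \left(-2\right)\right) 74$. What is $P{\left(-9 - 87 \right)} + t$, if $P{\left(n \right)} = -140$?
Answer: $-1324$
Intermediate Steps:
$t = -1184$ ($t = \left(28 + \left(25 - 3\right) \left(-2\right)\right) 74 = \left(28 + 22 \left(-2\right)\right) 74 = \left(28 - 44\right) 74 = \left(-16\right) 74 = -1184$)
$P{\left(-9 - 87 \right)} + t = -140 - 1184 = -1324$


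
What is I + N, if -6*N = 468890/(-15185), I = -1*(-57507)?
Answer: 523993166/9111 ≈ 57512.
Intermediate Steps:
I = 57507
N = 46889/9111 (N = -234445/(3*(-15185)) = -234445*(-1)/(3*15185) = -1/6*(-93778/3037) = 46889/9111 ≈ 5.1464)
I + N = 57507 + 46889/9111 = 523993166/9111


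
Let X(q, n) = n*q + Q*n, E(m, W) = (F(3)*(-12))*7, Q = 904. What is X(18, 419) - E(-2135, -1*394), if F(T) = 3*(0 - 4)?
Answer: 385310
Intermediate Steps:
F(T) = -12 (F(T) = 3*(-4) = -12)
E(m, W) = 1008 (E(m, W) = -12*(-12)*7 = 144*7 = 1008)
X(q, n) = 904*n + n*q (X(q, n) = n*q + 904*n = 904*n + n*q)
X(18, 419) - E(-2135, -1*394) = 419*(904 + 18) - 1*1008 = 419*922 - 1008 = 386318 - 1008 = 385310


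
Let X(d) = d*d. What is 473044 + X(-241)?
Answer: 531125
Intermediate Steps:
X(d) = d²
473044 + X(-241) = 473044 + (-241)² = 473044 + 58081 = 531125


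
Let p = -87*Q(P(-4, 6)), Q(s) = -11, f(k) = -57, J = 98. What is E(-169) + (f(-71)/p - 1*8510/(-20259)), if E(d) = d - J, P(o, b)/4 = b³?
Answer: -1723190038/6462621 ≈ -266.64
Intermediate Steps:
P(o, b) = 4*b³
E(d) = -98 + d (E(d) = d - 1*98 = d - 98 = -98 + d)
p = 957 (p = -87*(-11) = 957)
E(-169) + (f(-71)/p - 1*8510/(-20259)) = (-98 - 169) + (-57/957 - 1*8510/(-20259)) = -267 + (-57*1/957 - 8510*(-1/20259)) = -267 + (-19/319 + 8510/20259) = -267 + 2329769/6462621 = -1723190038/6462621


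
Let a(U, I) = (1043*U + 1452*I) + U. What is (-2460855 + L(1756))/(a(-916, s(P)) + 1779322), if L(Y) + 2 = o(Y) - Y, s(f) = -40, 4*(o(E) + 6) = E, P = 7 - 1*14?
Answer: -1231090/382469 ≈ -3.2188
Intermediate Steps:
P = -7 (P = 7 - 14 = -7)
o(E) = -6 + E/4
a(U, I) = 1044*U + 1452*I
L(Y) = -8 - 3*Y/4 (L(Y) = -2 + ((-6 + Y/4) - Y) = -2 + (-6 - 3*Y/4) = -8 - 3*Y/4)
(-2460855 + L(1756))/(a(-916, s(P)) + 1779322) = (-2460855 + (-8 - ¾*1756))/((1044*(-916) + 1452*(-40)) + 1779322) = (-2460855 + (-8 - 1317))/((-956304 - 58080) + 1779322) = (-2460855 - 1325)/(-1014384 + 1779322) = -2462180/764938 = -2462180*1/764938 = -1231090/382469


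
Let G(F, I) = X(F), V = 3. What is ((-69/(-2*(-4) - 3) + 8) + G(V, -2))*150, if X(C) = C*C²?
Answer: 3180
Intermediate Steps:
X(C) = C³
G(F, I) = F³
((-69/(-2*(-4) - 3) + 8) + G(V, -2))*150 = ((-69/(-2*(-4) - 3) + 8) + 3³)*150 = ((-69/(8 - 3) + 8) + 27)*150 = ((-69/5 + 8) + 27)*150 = (-29/5 + 27)*150 = (106/5)*150 = 3180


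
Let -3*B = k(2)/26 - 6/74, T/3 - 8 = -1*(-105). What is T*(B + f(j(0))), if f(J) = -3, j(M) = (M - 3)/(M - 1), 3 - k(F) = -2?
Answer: -990445/962 ≈ -1029.6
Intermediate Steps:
k(F) = 5 (k(F) = 3 - 1*(-2) = 3 + 2 = 5)
T = 339 (T = 24 + 3*(-1*(-105)) = 24 + 3*105 = 24 + 315 = 339)
B = -107/2886 (B = -(5/26 - 6/74)/3 = -(5*(1/26) - 6*1/74)/3 = -(5/26 - 3/37)/3 = -⅓*107/962 = -107/2886 ≈ -0.037076)
j(M) = (-3 + M)/(-1 + M)
T*(B + f(j(0))) = 339*(-107/2886 - 3) = 339*(-8765/2886) = -990445/962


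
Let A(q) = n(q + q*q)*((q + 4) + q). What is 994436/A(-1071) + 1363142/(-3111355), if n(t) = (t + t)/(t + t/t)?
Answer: -177618182869042681/762308066823030 ≈ -233.00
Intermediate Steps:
n(t) = 2*t/(1 + t) (n(t) = (2*t)/(t + 1) = (2*t)/(1 + t) = 2*t/(1 + t))
A(q) = 2*(4 + 2*q)*(q + q²)/(1 + q + q²) (A(q) = (2*(q + q*q)/(1 + (q + q*q)))*((q + 4) + q) = (2*(q + q²)/(1 + (q + q²)))*((4 + q) + q) = (2*(q + q²)/(1 + q + q²))*(4 + 2*q) = 2*(4 + 2*q)*(q + q²)/(1 + q + q²))
994436/A(-1071) + 1363142/(-3111355) = 994436/((4*(-1071)*(1 - 1071)*(2 - 1071)/(1 - 1071*(1 - 1071)))) + 1363142/(-3111355) = 994436/((4*(-1071)*(-1070)*(-1069)/(1 - 1071*(-1070)))) + 1363142*(-1/3111355) = 994436/((4*(-1071)*(-1070)*(-1069)/(1 + 1145970))) - 1363142/3111355 = 994436/((4*(-1071)*(-1070)*(-1069)/1145971)) - 1363142/3111355 = 994436/((4*(-1071)*(1/1145971)*(-1070)*(-1069))) - 1363142/3111355 = 994436/(-4900167720/1145971) - 1363142/3111355 = 994436*(-1145971/4900167720) - 1363142/3111355 = -284898704339/1225041930 - 1363142/3111355 = -177618182869042681/762308066823030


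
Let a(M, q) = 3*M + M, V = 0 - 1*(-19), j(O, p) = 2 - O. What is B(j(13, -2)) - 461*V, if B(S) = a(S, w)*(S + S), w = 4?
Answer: -7791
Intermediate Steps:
V = 19 (V = 0 + 19 = 19)
a(M, q) = 4*M
B(S) = 8*S² (B(S) = (4*S)*(S + S) = (4*S)*(2*S) = 8*S²)
B(j(13, -2)) - 461*V = 8*(2 - 1*13)² - 461*19 = 8*(2 - 13)² - 8759 = 8*(-11)² - 8759 = 8*121 - 8759 = 968 - 8759 = -7791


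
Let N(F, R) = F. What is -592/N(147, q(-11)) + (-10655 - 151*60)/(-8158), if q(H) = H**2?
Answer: -1931431/1199226 ≈ -1.6106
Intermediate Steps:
-592/N(147, q(-11)) + (-10655 - 151*60)/(-8158) = -592/147 + (-10655 - 151*60)/(-8158) = -592*1/147 + (-10655 - 9060)*(-1/8158) = -592/147 - 19715*(-1/8158) = -592/147 + 19715/8158 = -1931431/1199226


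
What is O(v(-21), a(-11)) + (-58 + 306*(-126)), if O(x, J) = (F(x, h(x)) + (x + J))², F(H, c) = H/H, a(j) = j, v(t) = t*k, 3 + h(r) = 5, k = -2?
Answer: -37590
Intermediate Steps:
h(r) = 2 (h(r) = -3 + 5 = 2)
v(t) = -2*t (v(t) = t*(-2) = -2*t)
F(H, c) = 1
O(x, J) = (1 + J + x)² (O(x, J) = (1 + (x + J))² = (1 + (J + x))² = (1 + J + x)²)
O(v(-21), a(-11)) + (-58 + 306*(-126)) = (1 - 11 - 2*(-21))² + (-58 + 306*(-126)) = (1 - 11 + 42)² + (-58 - 38556) = 32² - 38614 = 1024 - 38614 = -37590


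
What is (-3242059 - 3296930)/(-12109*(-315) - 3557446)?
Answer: -6538989/256889 ≈ -25.455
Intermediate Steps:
(-3242059 - 3296930)/(-12109*(-315) - 3557446) = -6538989/(3814335 - 3557446) = -6538989/256889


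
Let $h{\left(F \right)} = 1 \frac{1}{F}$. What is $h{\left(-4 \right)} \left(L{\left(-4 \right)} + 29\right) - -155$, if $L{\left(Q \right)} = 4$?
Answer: $\frac{587}{4} \approx 146.75$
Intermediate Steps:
$h{\left(F \right)} = \frac{1}{F}$
$h{\left(-4 \right)} \left(L{\left(-4 \right)} + 29\right) - -155 = \frac{4 + 29}{-4} - -155 = \left(- \frac{1}{4}\right) 33 + 155 = - \frac{33}{4} + 155 = \frac{587}{4}$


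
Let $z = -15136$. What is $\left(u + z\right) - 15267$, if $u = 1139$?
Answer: $-29264$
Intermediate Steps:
$\left(u + z\right) - 15267 = \left(1139 - 15136\right) - 15267 = -13997 - 15267 = -29264$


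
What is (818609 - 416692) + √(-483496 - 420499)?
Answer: 401917 + I*√903995 ≈ 4.0192e+5 + 950.79*I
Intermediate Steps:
(818609 - 416692) + √(-483496 - 420499) = 401917 + √(-903995) = 401917 + I*√903995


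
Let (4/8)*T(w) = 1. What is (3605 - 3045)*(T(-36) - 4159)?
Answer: -2327920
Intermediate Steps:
T(w) = 2 (T(w) = 2*1 = 2)
(3605 - 3045)*(T(-36) - 4159) = (3605 - 3045)*(2 - 4159) = 560*(-4157) = -2327920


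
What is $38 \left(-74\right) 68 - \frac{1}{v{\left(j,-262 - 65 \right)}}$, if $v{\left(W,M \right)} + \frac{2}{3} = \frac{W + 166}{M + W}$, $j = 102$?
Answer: $- \frac{79928063}{418} \approx -1.9122 \cdot 10^{5}$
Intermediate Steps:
$v{\left(W,M \right)} = - \frac{2}{3} + \frac{166 + W}{M + W}$ ($v{\left(W,M \right)} = - \frac{2}{3} + \frac{W + 166}{M + W} = - \frac{2}{3} + \frac{166 + W}{M + W}$)
$38 \left(-74\right) 68 - \frac{1}{v{\left(j,-262 - 65 \right)}} = 38 \left(-74\right) 68 - \frac{1}{\frac{1}{3} \frac{1}{\left(-262 - 65\right) + 102} \left(498 + 102 - 2 \left(-262 - 65\right)\right)} = \left(-2812\right) 68 - \frac{1}{\frac{1}{3} \frac{1}{\left(-262 - 65\right) + 102} \left(498 + 102 - 2 \left(-262 - 65\right)\right)} = -191216 - \frac{1}{\frac{1}{3} \frac{1}{-327 + 102} \left(498 + 102 - -654\right)} = -191216 - \frac{1}{\frac{1}{3} \frac{1}{-225} \left(498 + 102 + 654\right)} = -191216 - \frac{1}{\frac{1}{3} \left(- \frac{1}{225}\right) 1254} = -191216 - \frac{1}{- \frac{418}{225}} = -191216 - - \frac{225}{418} = -191216 + \frac{225}{418} = - \frac{79928063}{418}$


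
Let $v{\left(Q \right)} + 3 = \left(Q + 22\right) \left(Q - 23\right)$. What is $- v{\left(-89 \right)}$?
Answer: $-7501$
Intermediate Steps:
$v{\left(Q \right)} = -3 + \left(-23 + Q\right) \left(22 + Q\right)$ ($v{\left(Q \right)} = -3 + \left(Q + 22\right) \left(Q - 23\right) = -3 + \left(22 + Q\right) \left(-23 + Q\right) = -3 + \left(-23 + Q\right) \left(22 + Q\right)$)
$- v{\left(-89 \right)} = - (-509 + \left(-89\right)^{2} - -89) = - (-509 + 7921 + 89) = \left(-1\right) 7501 = -7501$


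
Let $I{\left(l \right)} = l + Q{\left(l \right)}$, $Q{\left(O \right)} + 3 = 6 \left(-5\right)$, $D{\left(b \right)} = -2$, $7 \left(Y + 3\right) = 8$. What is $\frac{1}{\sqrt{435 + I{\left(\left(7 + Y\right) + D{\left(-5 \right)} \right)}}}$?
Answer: $\frac{\sqrt{4963}}{1418} \approx 0.049682$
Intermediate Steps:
$Y = - \frac{13}{7}$ ($Y = -3 + \frac{1}{7} \cdot 8 = -3 + \frac{8}{7} = - \frac{13}{7} \approx -1.8571$)
$Q{\left(O \right)} = -33$ ($Q{\left(O \right)} = -3 + 6 \left(-5\right) = -3 - 30 = -33$)
$I{\left(l \right)} = -33 + l$ ($I{\left(l \right)} = l - 33 = -33 + l$)
$\frac{1}{\sqrt{435 + I{\left(\left(7 + Y\right) + D{\left(-5 \right)} \right)}}} = \frac{1}{\sqrt{435 + \left(-33 + \left(\left(7 - \frac{13}{7}\right) - 2\right)\right)}} = \frac{1}{\sqrt{435 + \left(-33 + \left(\frac{36}{7} - 2\right)\right)}} = \frac{1}{\sqrt{435 + \left(-33 + \frac{22}{7}\right)}} = \frac{1}{\sqrt{435 - \frac{209}{7}}} = \frac{1}{\sqrt{\frac{2836}{7}}} = \frac{1}{\frac{2}{7} \sqrt{4963}} = \frac{\sqrt{4963}}{1418}$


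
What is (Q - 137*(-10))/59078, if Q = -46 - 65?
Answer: 1259/59078 ≈ 0.021311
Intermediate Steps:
Q = -111
(Q - 137*(-10))/59078 = (-111 - 137*(-10))/59078 = (-111 + 1370)*(1/59078) = 1259*(1/59078) = 1259/59078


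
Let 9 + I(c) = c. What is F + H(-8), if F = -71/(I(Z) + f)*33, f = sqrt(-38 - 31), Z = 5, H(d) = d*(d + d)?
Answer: 20252/85 + 2343*I*sqrt(69)/85 ≈ 238.26 + 228.97*I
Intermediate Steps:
H(d) = 2*d**2 (H(d) = d*(2*d) = 2*d**2)
I(c) = -9 + c
f = I*sqrt(69) (f = sqrt(-69) = I*sqrt(69) ≈ 8.3066*I)
F = -2343/(-4 + I*sqrt(69)) (F = -71/((-9 + 5) + I*sqrt(69))*33 = -71/(-4 + I*sqrt(69))*33 = -2343/(-4 + I*sqrt(69)) ≈ 110.26 + 228.97*I)
F + H(-8) = (9372/85 + 2343*I*sqrt(69)/85) + 2*(-8)**2 = (9372/85 + 2343*I*sqrt(69)/85) + 2*64 = (9372/85 + 2343*I*sqrt(69)/85) + 128 = 20252/85 + 2343*I*sqrt(69)/85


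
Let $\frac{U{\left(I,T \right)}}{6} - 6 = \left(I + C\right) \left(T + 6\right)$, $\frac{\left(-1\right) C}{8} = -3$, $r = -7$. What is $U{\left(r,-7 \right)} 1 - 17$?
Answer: $-83$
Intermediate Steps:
$C = 24$ ($C = \left(-8\right) \left(-3\right) = 24$)
$U{\left(I,T \right)} = 36 + 6 \left(6 + T\right) \left(24 + I\right)$ ($U{\left(I,T \right)} = 36 + 6 \left(I + 24\right) \left(T + 6\right) = 36 + 6 \left(24 + I\right) \left(6 + T\right) = 36 + 6 \left(6 + T\right) \left(24 + I\right)$)
$U{\left(r,-7 \right)} 1 - 17 = \left(900 + 36 \left(-7\right) + 144 \left(-7\right) + 6 \left(-7\right) \left(-7\right)\right) 1 - 17 = \left(900 - 252 - 1008 + 294\right) 1 - 17 = \left(-66\right) 1 - 17 = -66 - 17 = -83$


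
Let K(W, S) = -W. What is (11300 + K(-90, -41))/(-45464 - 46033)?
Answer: -11390/91497 ≈ -0.12448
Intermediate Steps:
(11300 + K(-90, -41))/(-45464 - 46033) = (11300 - 1*(-90))/(-45464 - 46033) = (11300 + 90)/(-91497) = 11390*(-1/91497) = -11390/91497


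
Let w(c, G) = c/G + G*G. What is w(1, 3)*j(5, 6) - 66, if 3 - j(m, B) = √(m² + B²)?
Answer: -38 - 28*√61/3 ≈ -110.90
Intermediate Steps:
j(m, B) = 3 - √(B² + m²) (j(m, B) = 3 - √(m² + B²) = 3 - √(B² + m²))
w(c, G) = G² + c/G (w(c, G) = c/G + G² = G² + c/G)
w(1, 3)*j(5, 6) - 66 = ((1 + 3³)/3)*(3 - √(6² + 5²)) - 66 = ((1 + 27)/3)*(3 - √(36 + 25)) - 66 = ((⅓)*28)*(3 - √61) - 66 = 28*(3 - √61)/3 - 66 = (28 - 28*√61/3) - 66 = -38 - 28*√61/3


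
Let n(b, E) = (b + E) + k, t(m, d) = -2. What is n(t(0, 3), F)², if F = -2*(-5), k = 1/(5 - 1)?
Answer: 1089/16 ≈ 68.063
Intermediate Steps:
k = ¼ (k = 1/4 = ¼ ≈ 0.25000)
F = 10
n(b, E) = ¼ + E + b (n(b, E) = (b + E) + ¼ = (E + b) + ¼ = ¼ + E + b)
n(t(0, 3), F)² = (¼ + 10 - 2)² = (33/4)² = 1089/16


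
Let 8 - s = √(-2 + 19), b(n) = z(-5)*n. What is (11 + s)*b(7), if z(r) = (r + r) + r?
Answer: -1995 + 105*√17 ≈ -1562.1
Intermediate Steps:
z(r) = 3*r (z(r) = 2*r + r = 3*r)
b(n) = -15*n (b(n) = (3*(-5))*n = -15*n)
s = 8 - √17 (s = 8 - √(-2 + 19) = 8 - √17 ≈ 3.8769)
(11 + s)*b(7) = (11 + (8 - √17))*(-15*7) = (19 - √17)*(-105) = -1995 + 105*√17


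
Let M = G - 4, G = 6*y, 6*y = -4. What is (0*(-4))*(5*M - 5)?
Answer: 0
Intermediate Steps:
y = -⅔ (y = (⅙)*(-4) = -⅔ ≈ -0.66667)
G = -4 (G = 6*(-⅔) = -4)
M = -8 (M = -4 - 4 = -8)
(0*(-4))*(5*M - 5) = (0*(-4))*(5*(-8) - 5) = 0*(-40 - 5) = 0*(-45) = 0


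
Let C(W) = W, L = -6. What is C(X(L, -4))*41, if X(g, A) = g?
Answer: -246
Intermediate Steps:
C(X(L, -4))*41 = -6*41 = -246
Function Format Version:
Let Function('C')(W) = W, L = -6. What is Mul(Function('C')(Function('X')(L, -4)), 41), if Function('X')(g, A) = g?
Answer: -246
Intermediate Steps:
Mul(Function('C')(Function('X')(L, -4)), 41) = Mul(-6, 41) = -246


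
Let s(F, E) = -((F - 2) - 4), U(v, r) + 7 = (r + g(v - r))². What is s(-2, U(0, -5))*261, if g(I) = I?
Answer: 2088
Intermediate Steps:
U(v, r) = -7 + v² (U(v, r) = -7 + (r + (v - r))² = -7 + v²)
s(F, E) = 6 - F (s(F, E) = -((-2 + F) - 4) = -(-6 + F) = 6 - F)
s(-2, U(0, -5))*261 = (6 - 1*(-2))*261 = (6 + 2)*261 = 8*261 = 2088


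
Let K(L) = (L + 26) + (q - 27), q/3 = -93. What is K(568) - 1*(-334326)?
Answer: 334614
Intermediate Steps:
q = -279 (q = 3*(-93) = -279)
K(L) = -280 + L (K(L) = (L + 26) + (-279 - 27) = (26 + L) - 306 = -280 + L)
K(568) - 1*(-334326) = (-280 + 568) - 1*(-334326) = 288 + 334326 = 334614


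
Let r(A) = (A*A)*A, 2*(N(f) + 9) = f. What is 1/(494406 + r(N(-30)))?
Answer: 1/480582 ≈ 2.0808e-6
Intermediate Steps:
N(f) = -9 + f/2
r(A) = A**3 (r(A) = A**2*A = A**3)
1/(494406 + r(N(-30))) = 1/(494406 + (-9 + (1/2)*(-30))**3) = 1/(494406 + (-9 - 15)**3) = 1/(494406 + (-24)**3) = 1/(494406 - 13824) = 1/480582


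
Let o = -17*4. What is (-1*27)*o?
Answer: 1836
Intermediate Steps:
o = -68
(-1*27)*o = -1*27*(-68) = -27*(-68) = 1836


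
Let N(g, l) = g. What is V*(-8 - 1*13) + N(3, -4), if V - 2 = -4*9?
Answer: 717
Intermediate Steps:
V = -34 (V = 2 - 4*9 = 2 - 36 = -34)
V*(-8 - 1*13) + N(3, -4) = -34*(-8 - 1*13) + 3 = -34*(-8 - 13) + 3 = -34*(-21) + 3 = 714 + 3 = 717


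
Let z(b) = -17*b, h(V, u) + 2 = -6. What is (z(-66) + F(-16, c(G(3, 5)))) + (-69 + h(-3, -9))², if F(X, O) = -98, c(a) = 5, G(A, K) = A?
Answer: 6953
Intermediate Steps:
h(V, u) = -8 (h(V, u) = -2 - 6 = -8)
(z(-66) + F(-16, c(G(3, 5)))) + (-69 + h(-3, -9))² = (-17*(-66) - 98) + (-69 - 8)² = (1122 - 98) + (-77)² = 1024 + 5929 = 6953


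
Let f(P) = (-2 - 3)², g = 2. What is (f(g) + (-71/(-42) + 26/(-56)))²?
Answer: 4853209/7056 ≈ 687.81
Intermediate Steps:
f(P) = 25 (f(P) = (-5)² = 25)
(f(g) + (-71/(-42) + 26/(-56)))² = (25 + (-71/(-42) + 26/(-56)))² = (25 + (-71*(-1/42) + 26*(-1/56)))² = (25 + (71/42 - 13/28))² = (25 + 103/84)² = (2203/84)² = 4853209/7056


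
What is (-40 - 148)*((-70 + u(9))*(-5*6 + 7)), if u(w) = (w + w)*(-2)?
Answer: -458344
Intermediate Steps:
u(w) = -4*w (u(w) = (2*w)*(-2) = -4*w)
(-40 - 148)*((-70 + u(9))*(-5*6 + 7)) = (-40 - 148)*((-70 - 4*9)*(-5*6 + 7)) = -188*(-70 - 36)*(-30 + 7) = -(-19928)*(-23) = -188*2438 = -458344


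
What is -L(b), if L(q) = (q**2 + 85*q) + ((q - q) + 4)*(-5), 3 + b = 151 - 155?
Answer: 566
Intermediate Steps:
b = -7 (b = -3 + (151 - 155) = -3 - 4 = -7)
L(q) = -20 + q**2 + 85*q (L(q) = (q**2 + 85*q) + (0 + 4)*(-5) = (q**2 + 85*q) + 4*(-5) = (q**2 + 85*q) - 20 = -20 + q**2 + 85*q)
-L(b) = -(-20 + (-7)**2 + 85*(-7)) = -(-20 + 49 - 595) = -1*(-566) = 566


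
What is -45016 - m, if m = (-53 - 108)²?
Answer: -70937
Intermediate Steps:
m = 25921 (m = (-161)² = 25921)
-45016 - m = -45016 - 1*25921 = -45016 - 25921 = -70937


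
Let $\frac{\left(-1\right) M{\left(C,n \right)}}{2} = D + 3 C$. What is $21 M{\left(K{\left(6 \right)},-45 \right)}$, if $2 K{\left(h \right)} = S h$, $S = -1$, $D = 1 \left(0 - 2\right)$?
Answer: $462$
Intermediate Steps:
$D = -2$ ($D = 1 \left(-2\right) = -2$)
$K{\left(h \right)} = - \frac{h}{2}$ ($K{\left(h \right)} = \frac{\left(-1\right) h}{2} = - \frac{h}{2}$)
$M{\left(C,n \right)} = 4 - 6 C$ ($M{\left(C,n \right)} = - 2 \left(-2 + 3 C\right) = 4 - 6 C$)
$21 M{\left(K{\left(6 \right)},-45 \right)} = 21 \left(4 - 6 \left(\left(- \frac{1}{2}\right) 6\right)\right) = 21 \left(4 - -18\right) = 21 \left(4 + 18\right) = 21 \cdot 22 = 462$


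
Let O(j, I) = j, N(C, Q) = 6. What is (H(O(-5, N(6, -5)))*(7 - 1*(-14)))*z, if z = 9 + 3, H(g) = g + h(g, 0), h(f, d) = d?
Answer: -1260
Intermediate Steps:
H(g) = g (H(g) = g + 0 = g)
z = 12
(H(O(-5, N(6, -5)))*(7 - 1*(-14)))*z = -5*(7 - 1*(-14))*12 = -5*(7 + 14)*12 = -5*21*12 = -105*12 = -1260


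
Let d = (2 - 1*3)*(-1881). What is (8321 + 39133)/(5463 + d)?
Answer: 7909/1224 ≈ 6.4616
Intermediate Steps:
d = 1881 (d = (2 - 3)*(-1881) = -1*(-1881) = 1881)
(8321 + 39133)/(5463 + d) = (8321 + 39133)/(5463 + 1881) = 47454/7344 = 47454*(1/7344) = 7909/1224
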